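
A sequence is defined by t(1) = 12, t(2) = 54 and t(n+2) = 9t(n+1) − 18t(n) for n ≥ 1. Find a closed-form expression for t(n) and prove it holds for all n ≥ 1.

Claim: t(n) = 2·3^n + 6^n.

Base cases: t(1) = 12 and 2·3^1 + 6^1 = 12; t(2) = 54 and 2·3^2 + 6^2 = 54.
Assume t(j) = 2·3^j + 6^j for all 1 ≤ j ≤ r, where r ≥ 2.
Then t(r+1) = 9t(r) − 18t(r−1) = 9·(2·3^r + 6^r) − 18·(2·3^{r−1} + 6^{r−1}) = 2·(9·3 − 18)3^{r−1} + (9·6 − 18)6^{r−1} = 18·3^{r−1} + 36·6^{r−1} = 2·3^{r+1} + 6^{r+1}.
This completes the inductive step, so t(n) = 2·3^n + 6^n for all n ≥ 1.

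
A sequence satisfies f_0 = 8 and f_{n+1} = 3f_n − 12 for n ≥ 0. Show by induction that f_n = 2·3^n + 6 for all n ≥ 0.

Base case: f_0 = 8, and 2·3^0 + 6 = 2 + 6 = 8.
Assume f_j = 2·3^j + 6 for some j ≥ 0.
Then f_{j+1} = 3f_j − 12 = 3·(2·3^j + 6) − 12 = 6·3^j + 18 − 12 = 2·3^{j+1} + 6.
By induction, f_n = 2·3^n + 6 for all n ≥ 0.

f_n = 2·3^n + 6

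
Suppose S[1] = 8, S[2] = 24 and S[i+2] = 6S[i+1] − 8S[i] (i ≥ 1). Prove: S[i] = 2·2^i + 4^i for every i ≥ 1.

Base cases: S[1] = 8 and 2·2^1 + 4^1 = 8; S[2] = 24 and 2·2^2 + 4^2 = 24.
Assume S[j] = 2·2^j + 4^j for all 1 ≤ j ≤ k, where k ≥ 2.
Then S[k+1] = 6S[k] − 8S[k−1] = 6·(2·2^k + 4^k) − 8·(2·2^{k−1} + 4^{k−1}) = 2·(6·2 − 8)2^{k−1} + (6·4 − 8)4^{k−1} = 8·2^{k−1} + 16·4^{k−1} = 2·2^{k+1} + 4^{k+1}.
By strong induction, S[i] = 2·2^i + 4^i for all i ≥ 1.

S[i] = 2·2^i + 4^i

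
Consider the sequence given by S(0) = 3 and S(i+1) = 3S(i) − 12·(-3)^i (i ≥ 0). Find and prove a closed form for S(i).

Claim: S(i) = 3^i + 2·(-3)^i.

Base case: S(0) = 3, and 3^0 + 2·(-3)^0 = 1 + 2 = 3.
Assume S(j) = 3^j + 2·(-3)^j for some j ≥ 0.
Then S(j+1) = 3S(j) − 12·(-3)^j = 3·(3^j + 2·(-3)^j) − 12·(-3)^j = 3^{j+1} + 6·(-3)^j − 12·(-3)^j = 3^{j+1} − 6·(-3)^j = 3^{j+1} + 2·(-3)^{j+1}.
So the formula holds for j+1, and by induction S(i) = 3^i + 2·(-3)^i for all i ≥ 0.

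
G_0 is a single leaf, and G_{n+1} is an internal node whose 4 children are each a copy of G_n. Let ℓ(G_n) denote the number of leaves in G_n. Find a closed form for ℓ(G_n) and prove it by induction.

Claim: ℓ(G_n) = 4^n.

Base case: ℓ(G_0) = 1, and 4^0 = 1.
Assume ℓ(G_m) = 4^m.
Then ℓ(G_{m+1}) = 4·ℓ(G_m) = 4·4^m = 4^{m+1}.
This completes the inductive step, so ℓ(G_n) = 4^n for all n ≥ 0.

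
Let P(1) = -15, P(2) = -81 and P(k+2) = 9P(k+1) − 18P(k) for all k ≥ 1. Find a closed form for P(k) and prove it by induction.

Claim: P(k) = -3^k − 2·6^k.

Base cases: P(1) = -15 and -3^1 − 2·6^1 = -15; P(2) = -81 and -3^2 − 2·6^2 = -81.
Assume P(j) = -3^j − 2·6^j for all 1 ≤ j ≤ m, where m ≥ 2.
Then P(m+1) = 9P(m) − 18P(m−1) = 9·(-3^m − 2·6^m) − 18·(-3^{m−1} − 2·6^{m−1}) = -(9·3 − 18)3^{m−1} − 2·(9·6 − 18)6^{m−1} = -9·3^{m−1} − 72·6^{m−1} = -3^{m+1} − 2·6^{m+1}.
Hence P(k) = -3^k − 2·6^k for every k ≥ 1, by strong induction.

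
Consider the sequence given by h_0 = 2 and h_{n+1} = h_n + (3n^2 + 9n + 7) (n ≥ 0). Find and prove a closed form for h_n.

Claim: h_n = n^3 + 3n^2 + 3n + 2.

Base case: h_0 = 2, and 0^3 + 3·0^2 + 3·0 + 2 = 2.
Assume h_m = m^3 + 3m^2 + 3m + 2.
Then h_{m+1} = h_m + (3m^2 + 9m + 7) = (m^3 + 3m^2 + 3m + 2) + (3m^2 + 9m + 7) = m^3 + 6m^2 + 12m + 9,
and (m+1)^3 + 3·(m+1)^2 + 3·(m+1) + 2 = m^3 + 6m^2 + 12m + 9.
This completes the inductive step, so h_n = n^3 + 3n^2 + 3n + 2 for all n ≥ 0.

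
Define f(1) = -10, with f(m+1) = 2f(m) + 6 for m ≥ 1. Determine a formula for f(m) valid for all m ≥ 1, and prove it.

Claim: f(m) = -2^{m+1} − 6.

Base case: f(1) = -10, and -2^{1+1} − 6 = -4 − 6 = -10.
Assume f(r) = -2^{r+1} − 6 for some r ≥ 1.
Then f(r+1) = 2f(r) + 6 = 2·(-2^{r+1} − 6) + 6 = -2^{r+2} − 12 + 6 = -2^{r+2} − 6.
By induction, f(m) = -2^{m+1} − 6 for all m ≥ 1.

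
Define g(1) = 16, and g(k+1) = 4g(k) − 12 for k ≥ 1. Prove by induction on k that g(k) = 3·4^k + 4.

Base case: g(1) = 16, and 3·4^1 + 4 = 12 + 4 = 16.
Assume g(m) = 3·4^m + 4 for some m ≥ 1.
Then g(m+1) = 4g(m) − 12 = 4·(3·4^m + 4) − 12 = 12·4^m + 16 − 12 = 3·4^{m+1} + 4.
By induction, g(k) = 3·4^k + 4 for all k ≥ 1.

g(k) = 3·4^k + 4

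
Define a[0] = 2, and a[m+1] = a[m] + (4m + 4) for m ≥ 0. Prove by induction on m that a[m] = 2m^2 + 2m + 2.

Base case: a[0] = 2, and 2·0^2 + 2·0 + 2 = 2.
Assume a[k] = 2k^2 + 2k + 2.
Then a[k+1] = a[k] + (4k + 4) = (2k^2 + 2k + 2) + (4k + 4) = 2k^2 + 6k + 6,
and 2·(k+1)^2 + 2·(k+1) + 2 = 2k^2 + 6k + 6.
This completes the inductive step, so a[m] = 2m^2 + 2m + 2 for all m ≥ 0.

a[m] = 2m^2 + 2m + 2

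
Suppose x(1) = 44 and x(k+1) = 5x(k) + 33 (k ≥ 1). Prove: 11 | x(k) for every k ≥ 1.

Base case: x(1) = 44 = 11·4, so 11 | x(1).
Assume 11 | x(r), so x(r) = 11t for some integer t.
Then x(r+1) = 5x(r) + 33 = 5·(11t) + 33 = 11(5t + 3), so 11 | x(r+1).
Hence 11 | x(k) for every k ≥ 1, by induction.

11 | x(k)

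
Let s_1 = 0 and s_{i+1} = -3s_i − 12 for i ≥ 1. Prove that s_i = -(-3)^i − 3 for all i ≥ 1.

Base case: s_1 = 0, and -(-3)^1 − 3 = 3 − 3 = 0.
Assume s_r = -(-3)^r − 3 for some r ≥ 1.
Then s_{r+1} = -3s_r − 12 = -3·(-(-3)^r − 3) − 12 = 3·(-3)^r + 9 − 12 = -(-3)^{r+1} − 3.
So the formula holds for r+1, and by induction s_i = -(-3)^i − 3 for all i ≥ 1.

s_i = -(-3)^i − 3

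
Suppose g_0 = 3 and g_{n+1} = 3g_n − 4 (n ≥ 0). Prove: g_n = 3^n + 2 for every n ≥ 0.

Base case: g_0 = 3, and 3^0 + 2 = 1 + 2 = 3.
Assume g_j = 3^j + 2 for some j ≥ 0.
Then g_{j+1} = 3g_j − 4 = 3·(3^j + 2) − 4 = 3^{j+1} + 6 − 4 = 3^{j+1} + 2.
Hence g_n = 3^n + 2 for every n ≥ 0, by induction.

g_n = 3^n + 2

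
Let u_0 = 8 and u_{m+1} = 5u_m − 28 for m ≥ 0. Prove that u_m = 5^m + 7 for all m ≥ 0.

Base case: u_0 = 8, and 5^0 + 7 = 1 + 7 = 8.
Assume u_k = 5^k + 7 for some k ≥ 0.
Then u_{k+1} = 5u_k − 28 = 5·(5^k + 7) − 28 = 5^{k+1} + 35 − 28 = 5^{k+1} + 7.
So the formula holds for k+1, and by induction u_m = 5^m + 7 for all m ≥ 0.

u_m = 5^m + 7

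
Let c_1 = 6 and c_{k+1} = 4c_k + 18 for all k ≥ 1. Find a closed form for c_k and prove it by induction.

Claim: c_k = 3·4^k − 6.

Base case: c_1 = 6, and 3·4^1 − 6 = 12 − 6 = 6.
Assume c_m = 3·4^m − 6 for some m ≥ 1.
Then c_{m+1} = 4c_m + 18 = 4·(3·4^m − 6) + 18 = 12·4^m − 24 + 18 = 3·4^{m+1} − 6.
This completes the inductive step, so c_k = 3·4^k − 6 for all k ≥ 1.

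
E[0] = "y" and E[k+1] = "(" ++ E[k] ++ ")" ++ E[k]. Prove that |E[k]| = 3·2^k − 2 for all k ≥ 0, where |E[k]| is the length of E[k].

Base case: |E[0]| = 1, and 3·2^0 − 2 = 1.
Assume |E[r]| = 3·2^r − 2.
Then |E[r+1]| = 1 + |E[r]| + 1 + |E[r]| = 2|E[r]| + 2 = 2(3·2^r − 2) + 2 = 3·2^{r+1} − 4 + 2 = 3·2^{r+1} − 2.
So the formula holds for r+1, and by induction |E[k]| = 3·2^k − 2 for all k ≥ 0.

|E[k]| = 3·2^k − 2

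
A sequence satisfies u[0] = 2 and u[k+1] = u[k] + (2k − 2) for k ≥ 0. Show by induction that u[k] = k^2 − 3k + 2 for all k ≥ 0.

Base case: u[0] = 2, and 0^2 − 3·0 + 2 = 2.
Assume u[r] = r^2 − 3r + 2.
Then u[r+1] = u[r] + (2r − 2) = (r^2 − 3r + 2) + (2r − 2) = r^2 − r,
and (r+1)^2 − 3·(r+1) + 2 = r^2 − r.
By induction, u[k] = k^2 − 3k + 2 for all k ≥ 0.

u[k] = k^2 − 3k + 2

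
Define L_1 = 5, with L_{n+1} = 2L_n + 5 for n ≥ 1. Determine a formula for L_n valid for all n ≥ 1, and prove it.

Claim: L_n = 5·2^n − 5.

Base case: L_1 = 5, and 5·2^1 − 5 = 10 − 5 = 5.
Assume L_r = 5·2^r − 5 for some r ≥ 1.
Then L_{r+1} = 2L_r + 5 = 2·(5·2^r − 5) + 5 = 10·2^r − 10 + 5 = 5·2^{r+1} − 5.
So the formula holds for r+1, and by induction L_n = 5·2^n − 5 for all n ≥ 1.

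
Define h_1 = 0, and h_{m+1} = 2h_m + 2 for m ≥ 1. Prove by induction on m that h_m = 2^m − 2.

Base case: h_1 = 0, and 2^1 − 2 = 2 − 2 = 0.
Assume h_j = 2^j − 2 for some j ≥ 1.
Then h_{j+1} = 2h_j + 2 = 2·(2^j − 2) + 2 = 2^{j+1} − 4 + 2 = 2^{j+1} − 2.
This completes the inductive step, so h_m = 2^m − 2 for all m ≥ 1.

h_m = 2^m − 2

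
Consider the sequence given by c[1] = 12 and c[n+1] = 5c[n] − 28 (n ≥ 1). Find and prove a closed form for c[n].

Claim: c[n] = 5^n + 7.

Base case: c[1] = 12, and 5^1 + 7 = 5 + 7 = 12.
Assume c[k] = 5^k + 7 for some k ≥ 1.
Then c[k+1] = 5c[k] − 28 = 5·(5^k + 7) − 28 = 5^{k+1} + 35 − 28 = 5^{k+1} + 7.
This completes the inductive step, so c[n] = 5^n + 7 for all n ≥ 1.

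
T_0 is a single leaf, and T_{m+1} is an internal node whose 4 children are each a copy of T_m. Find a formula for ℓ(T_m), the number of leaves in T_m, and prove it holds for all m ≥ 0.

Claim: ℓ(T_m) = 4^m.

Base case: ℓ(T_0) = 1, and 4^0 = 1.
Assume ℓ(T_k) = 4^k.
Then ℓ(T_{k+1}) = 4·ℓ(T_k) = 4·4^k = 4^{k+1}.
By induction, ℓ(T_m) = 4^m for all m ≥ 0.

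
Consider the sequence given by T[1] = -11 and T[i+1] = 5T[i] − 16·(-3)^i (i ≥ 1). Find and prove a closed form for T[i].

Claim: T[i] = -5^i + 2·(-3)^i.

Base case: T[1] = -11, and -5^1 + 2·(-3)^1 = -5 − 6 = -11.
Assume T[j] = -5^j + 2·(-3)^j for some j ≥ 1.
Then T[j+1] = 5T[j] − 16·(-3)^j = 5·(-5^j + 2·(-3)^j) − 16·(-3)^j = -5^{j+1} + 10·(-3)^j − 16·(-3)^j = -5^{j+1} − 6·(-3)^j = -5^{j+1} + 2·(-3)^{j+1}.
By induction, T[i] = -5^i + 2·(-3)^i for all i ≥ 1.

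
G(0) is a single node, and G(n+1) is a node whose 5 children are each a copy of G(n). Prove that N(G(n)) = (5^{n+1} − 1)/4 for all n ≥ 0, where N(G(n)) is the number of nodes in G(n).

Base case: N(G(0)) = 1, and (5^{0+1} − 1)/4 = 1.
Assume N(G(k)) = (5^{k+1} − 1)/4.
Then N(G(k+1)) = 1 + 5N(G(k)) = 1 + 5·(5^{k+1} − 1)/4 = 1 + (5^{k+2} − 5)/4 = (4 + 5^{k+2} − 5)/4 = (5^{k+2} − 1)/4.
By induction, N(G(n)) = (5^{n+1} − 1)/4 for all n ≥ 0.

N(G(n)) = (5^{n+1} − 1)/4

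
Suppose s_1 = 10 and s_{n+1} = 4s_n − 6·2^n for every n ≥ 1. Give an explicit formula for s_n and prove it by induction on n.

Claim: s_n = 4^n + 3·2^n.

Base case: s_1 = 10, and 4^1 + 3·2^1 = 4 + 6 = 10.
Assume s_j = 4^j + 3·2^j for some j ≥ 1.
Then s_{j+1} = 4s_j − 6·2^j = 4·(4^j + 3·2^j) − 6·2^j = 4^{j+1} + 12·2^j − 6·2^j = 4^{j+1} + 6·2^j = 4^{j+1} + 3·2^{j+1}.
By induction, s_n = 4^n + 3·2^n for all n ≥ 1.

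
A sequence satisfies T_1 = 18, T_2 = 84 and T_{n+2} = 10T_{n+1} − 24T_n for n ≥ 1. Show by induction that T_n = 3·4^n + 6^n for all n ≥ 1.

Base cases: T_1 = 18 and 3·4^1 + 6^1 = 18; T_2 = 84 and 3·4^2 + 6^2 = 84.
Assume T_j = 3·4^j + 6^j for all 1 ≤ j ≤ m, where m ≥ 2.
Then T_{m+1} = 10T_m − 24T_{m−1} = 10·(3·4^m + 6^m) − 24·(3·4^{m−1} + 6^{m−1}) = 3·(10·4 − 24)4^{m−1} + (10·6 − 24)6^{m−1} = 48·4^{m−1} + 36·6^{m−1} = 3·4^{m+1} + 6^{m+1}.
This completes the inductive step, so T_n = 3·4^n + 6^n for all n ≥ 1.

T_n = 3·4^n + 6^n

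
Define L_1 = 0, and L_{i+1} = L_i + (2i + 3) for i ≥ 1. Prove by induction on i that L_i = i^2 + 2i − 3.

Base case: L_1 = 0, and 1^2 + 2·1 − 3 = 0.
Assume L_r = r^2 + 2r − 3.
Then L_{r+1} = L_r + (2r + 3) = (r^2 + 2r − 3) + (2r + 3) = r^2 + 4r,
and (r+1)^2 + 2·(r+1) − 3 = r^2 + 4r.
By induction, L_i = i^2 + 2i − 3 for all i ≥ 1.

L_i = i^2 + 2i − 3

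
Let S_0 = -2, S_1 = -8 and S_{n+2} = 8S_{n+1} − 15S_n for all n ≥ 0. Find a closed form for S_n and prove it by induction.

Claim: S_n = -5^n − 3^n.

Base cases: S_0 = -2 and -5^0 − 3^0 = -2; S_1 = -8 and -5^1 − 3^1 = -8.
Assume S_i = -5^i − 3^i for all 0 ≤ i ≤ j, where j ≥ 1.
Then S_{j+1} = 8S_j − 15S_{j−1} = 8·(-5^j − 3^j) − 15·(-5^{j−1} − 3^{j−1}) = -(8·5 − 15)5^{j−1} − (8·3 − 15)3^{j−1} = -25·5^{j−1} − 9·3^{j−1} = -5^{j+1} − 3^{j+1}.
Hence S_n = -5^n − 3^n for every n ≥ 0, by strong induction.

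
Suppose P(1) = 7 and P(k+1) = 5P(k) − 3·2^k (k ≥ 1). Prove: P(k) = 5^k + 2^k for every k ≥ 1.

Base case: P(1) = 7, and 5^1 + 2^1 = 5 + 2 = 7.
Assume P(j) = 5^j + 2^j for some j ≥ 1.
Then P(j+1) = 5P(j) − 3·2^j = 5·(5^j + 2^j) − 3·2^j = 5^{j+1} + 5·2^j − 3·2^j = 5^{j+1} + 2·2^j = 5^{j+1} + 2^{j+1}.
By induction, P(k) = 5^k + 2^k for all k ≥ 1.

P(k) = 5^k + 2^k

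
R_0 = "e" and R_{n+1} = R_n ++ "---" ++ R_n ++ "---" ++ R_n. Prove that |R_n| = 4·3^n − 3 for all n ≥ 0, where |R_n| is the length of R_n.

Base case: |R_0| = 1, and 4·3^0 − 3 = 1.
Assume |R_k| = 4·3^k − 3.
Then |R_{k+1}| = 3|R_k| + 6 = 3(4·3^k − 3) + 6 = 4·3^{k+1} − 9 + 6 = 4·3^{k+1} − 3.
By induction, |R_n| = 4·3^n − 3 for all n ≥ 0.

|R_n| = 4·3^n − 3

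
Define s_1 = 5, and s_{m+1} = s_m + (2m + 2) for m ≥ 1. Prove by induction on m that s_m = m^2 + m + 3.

Base case: s_1 = 5, and 1^2 + 1 + 3 = 5.
Assume s_r = r^2 + r + 3.
Then s_{r+1} = s_r + (2r + 2) = (r^2 + r + 3) + (2r + 2) = r^2 + 3r + 5,
and (r+1)^2 + (r+1) + 3 = r^2 + 3r + 5.
By induction, s_m = m^2 + m + 3 for all m ≥ 1.

s_m = m^2 + m + 3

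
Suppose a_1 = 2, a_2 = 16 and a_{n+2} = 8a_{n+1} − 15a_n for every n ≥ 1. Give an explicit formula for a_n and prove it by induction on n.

Claim: a_n = -3^n + 5^n.

Base cases: a_1 = 2 and -3^1 + 5^1 = 2; a_2 = 16 and -3^2 + 5^2 = 16.
Assume a_j = -3^j + 5^j for all 1 ≤ j ≤ r, where r ≥ 2.
Then a_{r+1} = 8a_r − 15a_{r−1} = 8·(-3^r + 5^r) − 15·(-3^{r−1} + 5^{r−1}) = -(8·3 − 15)3^{r−1} + (8·5 − 15)5^{r−1} = -9·3^{r−1} + 25·5^{r−1} = -3^{r+1} + 5^{r+1}.
Hence a_n = -3^n + 5^n for every n ≥ 1, by strong induction.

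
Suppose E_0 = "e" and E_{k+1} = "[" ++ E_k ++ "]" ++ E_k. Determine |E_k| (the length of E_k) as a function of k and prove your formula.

Claim: |E_k| = 3·2^k − 2.

Base case: |E_0| = 1, and 3·2^0 − 2 = 1.
Assume |E_j| = 3·2^j − 2.
Then |E_{j+1}| = 1 + |E_j| + 1 + |E_j| = 2|E_j| + 2 = 2(3·2^j − 2) + 2 = 3·2^{j+1} − 4 + 2 = 3·2^{j+1} − 2.
So the formula holds for j+1, and by induction |E_k| = 3·2^k − 2 for all k ≥ 0.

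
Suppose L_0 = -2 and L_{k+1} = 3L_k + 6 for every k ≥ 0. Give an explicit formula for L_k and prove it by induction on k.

Claim: L_k = 3^k − 3.

Base case: L_0 = -2, and 3^0 − 3 = 1 − 3 = -2.
Assume L_r = 3^r − 3 for some r ≥ 0.
Then L_{r+1} = 3L_r + 6 = 3·(3^r − 3) + 6 = 3^{r+1} − 9 + 6 = 3^{r+1} − 3.
Hence L_k = 3^k − 3 for every k ≥ 0, by induction.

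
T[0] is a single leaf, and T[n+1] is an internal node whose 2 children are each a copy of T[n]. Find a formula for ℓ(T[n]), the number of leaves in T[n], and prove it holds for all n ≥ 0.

Claim: ℓ(T[n]) = 2^n.

Base case: ℓ(T[0]) = 1, and 2^0 = 1.
Assume ℓ(T[r]) = 2^r.
Then ℓ(T[r+1]) = 2·ℓ(T[r]) = 2·2^r = 2^{r+1}.
This completes the inductive step, so ℓ(T[n]) = 2^n for all n ≥ 0.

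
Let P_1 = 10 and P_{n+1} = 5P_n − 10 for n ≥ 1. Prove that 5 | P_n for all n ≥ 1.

Base case: P_1 = 10 = 5·2, so 5 | P_1.
Assume 5 | P_r, so P_r = 5t for some integer t.
Then P_{r+1} = 5P_r − 10 = 5·(5t) − 10 = 5(5t − 2), so 5 | P_{r+1}.
So the property holds for r+1, and by induction 5 | P_n for all n ≥ 1.

5 | P_n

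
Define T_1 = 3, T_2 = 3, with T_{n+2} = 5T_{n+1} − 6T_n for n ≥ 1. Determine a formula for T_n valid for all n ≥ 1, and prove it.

Claim: T_n = 3·2^n − 3^n.

Base cases: T_1 = 3 and 3·2^1 − 3^1 = 3; T_2 = 3 and 3·2^2 − 3^2 = 3.
Assume T_j = 3·2^j − 3^j for all 1 ≤ j ≤ r, where r ≥ 2.
Then T_{r+1} = 5T_r − 6T_{r−1} = 5·(3·2^r − 3^r) − 6·(3·2^{r−1} − 3^{r−1}) = 3·(5·2 − 6)2^{r−1} − (5·3 − 6)3^{r−1} = 12·2^{r−1} − 9·3^{r−1} = 3·2^{r+1} − 3^{r+1}.
Hence T_n = 3·2^n − 3^n for every n ≥ 1, by strong induction.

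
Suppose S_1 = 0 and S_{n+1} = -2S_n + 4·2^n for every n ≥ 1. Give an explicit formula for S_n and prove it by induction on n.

Claim: S_n = (-2)^n + 2^n.

Base case: S_1 = 0, and (-2)^1 + 2^1 = -2 + 2 = 0.
Assume S_r = (-2)^r + 2^r for some r ≥ 1.
Then S_{r+1} = -2S_r + 4·2^r = -2·((-2)^r + 2^r) + 4·2^r = (-2)^{r+1} − 2·2^r + 4·2^r = (-2)^{r+1} + 2·2^r = (-2)^{r+1} + 2^{r+1}.
By induction, S_n = (-2)^n + 2^n for all n ≥ 1.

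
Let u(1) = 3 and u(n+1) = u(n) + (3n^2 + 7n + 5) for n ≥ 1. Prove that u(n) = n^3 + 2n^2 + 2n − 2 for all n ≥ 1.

Base case: u(1) = 3, and 1^3 + 2·1^2 + 2·1 − 2 = 3.
Assume u(r) = r^3 + 2r^2 + 2r − 2.
Then u(r+1) = u(r) + (3r^2 + 7r + 5) = (r^3 + 2r^2 + 2r − 2) + (3r^2 + 7r + 5) = r^3 + 5r^2 + 9r + 3,
and (r+1)^3 + 2·(r+1)^2 + 2·(r+1) − 2 = r^3 + 5r^2 + 9r + 3.
Hence u(n) = n^3 + 2n^2 + 2n − 2 for every n ≥ 1, by induction.

u(n) = n^3 + 2n^2 + 2n − 2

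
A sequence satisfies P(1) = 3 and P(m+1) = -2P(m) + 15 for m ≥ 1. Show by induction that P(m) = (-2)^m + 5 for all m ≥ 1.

Base case: P(1) = 3, and (-2)^1 + 5 = -2 + 5 = 3.
Assume P(k) = (-2)^k + 5 for some k ≥ 1.
Then P(k+1) = -2P(k) + 15 = -2·((-2)^k + 5) + 15 = -2·(-2)^k − 10 + 15 = (-2)^{k+1} + 5.
This completes the inductive step, so P(m) = (-2)^m + 5 for all m ≥ 1.

P(m) = (-2)^m + 5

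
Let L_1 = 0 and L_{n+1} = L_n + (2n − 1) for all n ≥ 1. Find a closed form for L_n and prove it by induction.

Claim: L_n = n^2 − 2n + 1.

Base case: L_1 = 0, and 1^2 − 2·1 + 1 = 0.
Assume L_j = j^2 − 2j + 1.
Then L_{j+1} = L_j + (2j − 1) = (j^2 − 2j + 1) + (2j − 1) = j^2,
and (j+1)^2 − 2·(j+1) + 1 = j^2.
Hence L_n = n^2 − 2n + 1 for every n ≥ 1, by induction.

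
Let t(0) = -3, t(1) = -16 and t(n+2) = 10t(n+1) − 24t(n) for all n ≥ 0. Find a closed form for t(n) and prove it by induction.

Claim: t(n) = -4^n − 2·6^n.

Base cases: t(0) = -3 and -4^0 − 2·6^0 = -3; t(1) = -16 and -4^1 − 2·6^1 = -16.
Assume t(j) = -4^j − 2·6^j for all 0 ≤ j ≤ m, where m ≥ 1.
Then t(m+1) = 10t(m) − 24t(m−1) = 10·(-4^m − 2·6^m) − 24·(-4^{m−1} − 2·6^{m−1}) = -(10·4 − 24)4^{m−1} − 2·(10·6 − 24)6^{m−1} = -16·4^{m−1} − 72·6^{m−1} = -4^{m+1} − 2·6^{m+1}.
By strong induction, t(n) = -4^n − 2·6^n for all n ≥ 0.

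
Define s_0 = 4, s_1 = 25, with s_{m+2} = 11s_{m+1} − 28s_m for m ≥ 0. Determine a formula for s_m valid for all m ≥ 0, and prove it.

Claim: s_m = 3·7^m + 4^m.

Base cases: s_0 = 4 and 3·7^0 + 4^0 = 4; s_1 = 25 and 3·7^1 + 4^1 = 25.
Assume s_i = 3·7^i + 4^i for all 0 ≤ i ≤ j, where j ≥ 1.
Then s_{j+1} = 11s_j − 28s_{j−1} = 11·(3·7^j + 4^j) − 28·(3·7^{j−1} + 4^{j−1}) = 3·(11·7 − 28)7^{j−1} + (11·4 − 28)4^{j−1} = 147·7^{j−1} + 16·4^{j−1} = 3·7^{j+1} + 4^{j+1}.
By strong induction, s_m = 3·7^m + 4^m for all m ≥ 0.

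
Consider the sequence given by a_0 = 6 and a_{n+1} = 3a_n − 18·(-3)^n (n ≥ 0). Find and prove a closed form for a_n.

Claim: a_n = 3·3^n + 3·(-3)^n.

Base case: a_0 = 6, and 3·3^0 + 3·(-3)^0 = 3 + 3 = 6.
Assume a_r = 3·3^r + 3·(-3)^r for some r ≥ 0.
Then a_{r+1} = 3a_r − 18·(-3)^r = 3·(3·3^r + 3·(-3)^r) − 18·(-3)^r = 3·3^{r+1} + 9·(-3)^r − 18·(-3)^r = 3·3^{r+1} − 9·(-3)^r = 3·3^{r+1} + 3·(-3)^{r+1}.
By induction, a_n = 3·3^n + 3·(-3)^n for all n ≥ 0.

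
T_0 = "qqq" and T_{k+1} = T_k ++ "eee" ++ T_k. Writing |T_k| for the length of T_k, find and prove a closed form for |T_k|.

Claim: |T_k| = 6·2^k − 3.

Base case: |T_0| = 3, and 6·2^0 − 3 = 3.
Assume |T_r| = 6·2^r − 3.
Then |T_{r+1}| = |T_r| + 3 + |T_r| = 2|T_r| + 3 = 2(6·2^r − 3) + 3 = 6·2^{r+1} − 6 + 3 = 6·2^{r+1} − 3.
This completes the inductive step, so |T_k| = 6·2^k − 3 for all k ≥ 0.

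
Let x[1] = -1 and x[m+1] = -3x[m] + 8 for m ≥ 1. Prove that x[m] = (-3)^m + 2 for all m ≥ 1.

Base case: x[1] = -1, and (-3)^1 + 2 = -3 + 2 = -1.
Assume x[k] = (-3)^k + 2 for some k ≥ 1.
Then x[k+1] = -3x[k] + 8 = -3·((-3)^k + 2) + 8 = -3·(-3)^k − 6 + 8 = (-3)^{k+1} + 2.
So the formula holds for k+1, and by induction x[m] = (-3)^m + 2 for all m ≥ 1.

x[m] = (-3)^m + 2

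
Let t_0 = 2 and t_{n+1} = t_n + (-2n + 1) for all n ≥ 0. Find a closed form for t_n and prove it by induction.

Claim: t_n = -n^2 + 2n + 2.

Base case: t_0 = 2, and -0^2 + 2·0 + 2 = 2.
Assume t_j = -j^2 + 2j + 2.
Then t_{j+1} = t_j + (-2j + 1) = (-j^2 + 2j + 2) + (-2j + 1) = -j^2 + 3,
and -(j+1)^2 + 2·(j+1) + 2 = -j^2 + 3.
Hence t_n = -n^2 + 2n + 2 for every n ≥ 0, by induction.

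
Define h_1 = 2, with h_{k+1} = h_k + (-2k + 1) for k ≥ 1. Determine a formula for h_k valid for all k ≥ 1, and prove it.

Claim: h_k = -k^2 + 2k + 1.

Base case: h_1 = 2, and -1^2 + 2·1 + 1 = 2.
Assume h_j = -j^2 + 2j + 1.
Then h_{j+1} = h_j + (-2j + 1) = (-j^2 + 2j + 1) + (-2j + 1) = -j^2 + 2,
and -(j+1)^2 + 2·(j+1) + 1 = -j^2 + 2.
This completes the inductive step, so h_k = -k^2 + 2k + 1 for all k ≥ 1.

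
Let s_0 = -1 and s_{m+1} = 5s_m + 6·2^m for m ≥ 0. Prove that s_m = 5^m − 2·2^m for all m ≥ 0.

Base case: s_0 = -1, and 5^0 − 2·2^0 = 1 − 2 = -1.
Assume s_k = 5^k − 2·2^k for some k ≥ 0.
Then s_{k+1} = 5s_k + 6·2^k = 5·(5^k − 2·2^k) + 6·2^k = 5^{k+1} − 10·2^k + 6·2^k = 5^{k+1} − 4·2^k = 5^{k+1} − 2·2^{k+1}.
By induction, s_m = 5^m − 2·2^m for all m ≥ 0.

s_m = 5^m − 2·2^m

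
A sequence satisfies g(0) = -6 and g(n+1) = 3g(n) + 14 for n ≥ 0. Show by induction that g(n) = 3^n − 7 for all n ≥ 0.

Base case: g(0) = -6, and 3^0 − 7 = 1 − 7 = -6.
Assume g(m) = 3^m − 7 for some m ≥ 0.
Then g(m+1) = 3g(m) + 14 = 3·(3^m − 7) + 14 = 3^{m+1} − 21 + 14 = 3^{m+1} − 7.
So the formula holds for m+1, and by induction g(n) = 3^n − 7 for all n ≥ 0.

g(n) = 3^n − 7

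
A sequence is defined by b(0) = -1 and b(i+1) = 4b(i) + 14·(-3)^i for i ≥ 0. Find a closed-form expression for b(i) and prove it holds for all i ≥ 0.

Claim: b(i) = 4^i − 2·(-3)^i.

Base case: b(0) = -1, and 4^0 − 2·(-3)^0 = 1 − 2 = -1.
Assume b(m) = 4^m − 2·(-3)^m for some m ≥ 0.
Then b(m+1) = 4b(m) + 14·(-3)^m = 4·(4^m − 2·(-3)^m) + 14·(-3)^m = 4^{m+1} − 8·(-3)^m + 14·(-3)^m = 4^{m+1} + 6·(-3)^m = 4^{m+1} − 2·(-3)^{m+1}.
So the formula holds for m+1, and by induction b(i) = 4^i − 2·(-3)^i for all i ≥ 0.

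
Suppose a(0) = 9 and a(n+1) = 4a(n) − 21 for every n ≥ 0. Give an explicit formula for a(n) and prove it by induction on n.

Claim: a(n) = 2·4^n + 7.

Base case: a(0) = 9, and 2·4^0 + 7 = 2 + 7 = 9.
Assume a(r) = 2·4^r + 7 for some r ≥ 0.
Then a(r+1) = 4a(r) − 21 = 4·(2·4^r + 7) − 21 = 8·4^r + 28 − 21 = 2·4^{r+1} + 7.
By induction, a(n) = 2·4^n + 7 for all n ≥ 0.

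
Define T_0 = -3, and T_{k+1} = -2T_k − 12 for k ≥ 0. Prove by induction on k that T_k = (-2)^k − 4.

Base case: T_0 = -3, and (-2)^0 − 4 = 1 − 4 = -3.
Assume T_r = (-2)^r − 4 for some r ≥ 0.
Then T_{r+1} = -2T_r − 12 = -2·((-2)^r − 4) − 12 = -2·(-2)^r + 8 − 12 = (-2)^{r+1} − 4.
By induction, T_k = (-2)^k − 4 for all k ≥ 0.

T_k = (-2)^k − 4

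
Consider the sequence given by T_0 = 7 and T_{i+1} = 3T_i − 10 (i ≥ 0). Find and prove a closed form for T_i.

Claim: T_i = 2·3^i + 5.

Base case: T_0 = 7, and 2·3^0 + 5 = 2 + 5 = 7.
Assume T_m = 2·3^m + 5 for some m ≥ 0.
Then T_{m+1} = 3T_m − 10 = 3·(2·3^m + 5) − 10 = 6·3^m + 15 − 10 = 2·3^{m+1} + 5.
This completes the inductive step, so T_i = 2·3^i + 5 for all i ≥ 0.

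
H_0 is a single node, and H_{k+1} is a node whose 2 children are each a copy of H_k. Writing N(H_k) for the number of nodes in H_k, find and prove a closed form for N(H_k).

Claim: N(H_k) = 2^{k+1} − 1.

Base case: N(H_0) = 1, and 2^{0+1} − 1 = 1.
Assume N(H_m) = 2^{m+1} − 1.
Then N(H_{m+1}) = 1 + 2N(H_m) = 1 + 2(2^{m+1} − 1) = 2^{m+2} − 2 + 1 = 2^{m+2} − 1.
So the formula holds for m+1, and by induction N(H_k) = 2^{k+1} − 1 for all k ≥ 0.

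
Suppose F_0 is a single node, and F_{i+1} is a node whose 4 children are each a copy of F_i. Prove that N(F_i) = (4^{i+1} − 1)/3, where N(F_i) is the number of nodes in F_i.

Base case: N(F_0) = 1, and (4^{0+1} − 1)/3 = 1.
Assume N(F_m) = (4^{m+1} − 1)/3.
Then N(F_{m+1}) = 1 + 4N(F_m) = 1 + 4·(4^{m+1} − 1)/3 = 1 + (4^{m+2} − 4)/3 = (3 + 4^{m+2} − 4)/3 = (4^{m+2} − 1)/3.
So the formula holds for m+1, and by induction N(F_i) = (4^{i+1} − 1)/3 for all i ≥ 0.

N(F_i) = (4^{i+1} − 1)/3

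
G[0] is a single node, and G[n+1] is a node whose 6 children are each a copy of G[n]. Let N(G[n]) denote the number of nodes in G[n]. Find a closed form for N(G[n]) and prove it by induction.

Claim: N(G[n]) = (6^{n+1} − 1)/5.

Base case: N(G[0]) = 1, and (6^{0+1} − 1)/5 = 1.
Assume N(G[m]) = (6^{m+1} − 1)/5.
Then N(G[m+1]) = 1 + 6N(G[m]) = 1 + 6·(6^{m+1} − 1)/5 = 1 + (6^{m+2} − 6)/5 = (5 + 6^{m+2} − 6)/5 = (6^{m+2} − 1)/5.
So the formula holds for m+1, and by induction N(G[n]) = (6^{n+1} − 1)/5 for all n ≥ 0.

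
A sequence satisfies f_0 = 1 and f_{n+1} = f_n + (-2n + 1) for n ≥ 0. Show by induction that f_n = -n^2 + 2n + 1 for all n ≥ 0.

Base case: f_0 = 1, and -0^2 + 2·0 + 1 = 1.
Assume f_k = -k^2 + 2k + 1.
Then f_{k+1} = f_k + (-2k + 1) = (-k^2 + 2k + 1) + (-2k + 1) = -k^2 + 2,
and -(k+1)^2 + 2·(k+1) + 1 = -k^2 + 2.
By induction, f_n = -n^2 + 2n + 1 for all n ≥ 0.

f_n = -n^2 + 2n + 1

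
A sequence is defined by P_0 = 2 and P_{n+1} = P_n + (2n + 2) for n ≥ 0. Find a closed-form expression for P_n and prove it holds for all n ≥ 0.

Claim: P_n = n^2 + n + 2.

Base case: P_0 = 2, and 0^2 + 0 + 2 = 2.
Assume P_j = j^2 + j + 2.
Then P_{j+1} = P_j + (2j + 2) = (j^2 + j + 2) + (2j + 2) = j^2 + 3j + 4,
and (j+1)^2 + (j+1) + 2 = j^2 + 3j + 4.
Hence P_n = n^2 + n + 2 for every n ≥ 0, by induction.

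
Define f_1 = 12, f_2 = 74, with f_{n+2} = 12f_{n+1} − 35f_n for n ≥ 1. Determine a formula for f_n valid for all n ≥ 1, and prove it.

Claim: f_n = 7^n + 5^n.

Base cases: f_1 = 12 and 7^1 + 5^1 = 12; f_2 = 74 and 7^2 + 5^2 = 74.
Assume f_j = 7^j + 5^j for all 1 ≤ j ≤ m, where m ≥ 2.
Then f_{m+1} = 12f_m − 35f_{m−1} = 12·(7^m + 5^m) − 35·(7^{m−1} + 5^{m−1}) = (12·7 − 35)7^{m−1} + (12·5 − 35)5^{m−1} = 49·7^{m−1} + 25·5^{m−1} = 7^{m+1} + 5^{m+1}.
So the formula holds for m+1, and by strong induction f_n = 7^n + 5^n for all n ≥ 1.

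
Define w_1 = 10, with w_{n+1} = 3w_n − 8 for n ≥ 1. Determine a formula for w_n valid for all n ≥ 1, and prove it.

Claim: w_n = 2·3^n + 4.

Base case: w_1 = 10, and 2·3^1 + 4 = 6 + 4 = 10.
Assume w_r = 2·3^r + 4 for some r ≥ 1.
Then w_{r+1} = 3w_r − 8 = 3·(2·3^r + 4) − 8 = 6·3^r + 12 − 8 = 2·3^{r+1} + 4.
This completes the inductive step, so w_n = 2·3^n + 4 for all n ≥ 1.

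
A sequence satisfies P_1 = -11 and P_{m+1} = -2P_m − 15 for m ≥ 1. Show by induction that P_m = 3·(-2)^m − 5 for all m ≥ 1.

Base case: P_1 = -11, and 3·(-2)^1 − 5 = -6 − 5 = -11.
Assume P_r = 3·(-2)^r − 5 for some r ≥ 1.
Then P_{r+1} = -2P_r − 15 = -2·(3·(-2)^r − 5) − 15 = -6·(-2)^r + 10 − 15 = 3·(-2)^{r+1} − 5.
So the formula holds for r+1, and by induction P_m = 3·(-2)^m − 5 for all m ≥ 1.

P_m = 3·(-2)^m − 5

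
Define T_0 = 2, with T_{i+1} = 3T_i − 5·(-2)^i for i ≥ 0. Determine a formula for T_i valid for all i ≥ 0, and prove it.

Claim: T_i = 3^i + (-2)^i.

Base case: T_0 = 2, and 3^0 + (-2)^0 = 1 + 1 = 2.
Assume T_j = 3^j + (-2)^j for some j ≥ 0.
Then T_{j+1} = 3T_j − 5·(-2)^j = 3·(3^j + (-2)^j) − 5·(-2)^j = 3^{j+1} + 3·(-2)^j − 5·(-2)^j = 3^{j+1} − 2·(-2)^j = 3^{j+1} + (-2)^{j+1}.
By induction, T_i = 3^i + (-2)^i for all i ≥ 0.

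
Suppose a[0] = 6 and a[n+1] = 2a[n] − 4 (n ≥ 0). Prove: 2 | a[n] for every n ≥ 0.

Base case: a[0] = 6 = 2·3, so 2 | a[0].
Assume 2 | a[r], so a[r] = 2t for some integer t.
Then a[r+1] = 2a[r] − 4 = 2·(2t) − 4 = 2(2t − 2), so 2 | a[r+1].
So the property holds for r+1, and by induction 2 | a[n] for all n ≥ 0.

2 | a[n]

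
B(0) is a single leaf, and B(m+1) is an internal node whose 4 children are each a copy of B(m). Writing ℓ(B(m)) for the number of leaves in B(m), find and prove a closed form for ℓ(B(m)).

Claim: ℓ(B(m)) = 4^m.

Base case: ℓ(B(0)) = 1, and 4^0 = 1.
Assume ℓ(B(r)) = 4^r.
Then ℓ(B(r+1)) = 4·ℓ(B(r)) = 4·4^r = 4^{r+1}.
This completes the inductive step, so ℓ(B(m)) = 4^m for all m ≥ 0.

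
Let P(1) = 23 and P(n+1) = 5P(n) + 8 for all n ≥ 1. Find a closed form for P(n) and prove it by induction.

Claim: P(n) = 5^{n+1} − 2.

Base case: P(1) = 23, and 5^{1+1} − 2 = 25 − 2 = 23.
Assume P(k) = 5^{k+1} − 2 for some k ≥ 1.
Then P(k+1) = 5P(k) + 8 = 5·(5^{k+1} − 2) + 8 = 5^{k+2} − 10 + 8 = 5^{k+2} − 2.
This completes the inductive step, so P(n) = 5^{n+1} − 2 for all n ≥ 1.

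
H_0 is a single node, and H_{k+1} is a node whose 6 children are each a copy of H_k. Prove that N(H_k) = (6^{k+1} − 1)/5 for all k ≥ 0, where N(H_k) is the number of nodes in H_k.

Base case: N(H_0) = 1, and (6^{0+1} − 1)/5 = 1.
Assume N(H_r) = (6^{r+1} − 1)/5.
Then N(H_{r+1}) = 1 + 6N(H_r) = 1 + 6·(6^{r+1} − 1)/5 = 1 + (6^{r+2} − 6)/5 = (5 + 6^{r+2} − 6)/5 = (6^{r+2} − 1)/5.
Hence N(H_k) = (6^{k+1} − 1)/5 for every k ≥ 0, by induction.

N(H_k) = (6^{k+1} − 1)/5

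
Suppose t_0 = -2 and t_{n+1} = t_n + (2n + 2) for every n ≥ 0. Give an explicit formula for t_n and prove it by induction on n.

Claim: t_n = n^2 + n − 2.

Base case: t_0 = -2, and 0^2 + 0 − 2 = -2.
Assume t_k = k^2 + k − 2.
Then t_{k+1} = t_k + (2k + 2) = (k^2 + k − 2) + (2k + 2) = k^2 + 3k,
and (k+1)^2 + (k+1) − 2 = k^2 + 3k.
By induction, t_n = n^2 + n − 2 for all n ≥ 0.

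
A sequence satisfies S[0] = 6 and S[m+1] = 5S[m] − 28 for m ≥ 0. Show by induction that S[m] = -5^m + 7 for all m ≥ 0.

Base case: S[0] = 6, and -5^0 + 7 = -1 + 7 = 6.
Assume S[r] = -5^r + 7 for some r ≥ 0.
Then S[r+1] = 5S[r] − 28 = 5·(-5^r + 7) − 28 = -5^{r+1} + 35 − 28 = -5^{r+1} + 7.
Hence S[m] = -5^m + 7 for every m ≥ 0, by induction.

S[m] = -5^m + 7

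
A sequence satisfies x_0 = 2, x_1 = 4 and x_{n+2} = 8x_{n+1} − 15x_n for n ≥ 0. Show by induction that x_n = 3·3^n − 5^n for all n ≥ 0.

Base cases: x_0 = 2 and 3·3^0 − 5^0 = 2; x_1 = 4 and 3·3^1 − 5^1 = 4.
Assume x_i = 3·3^i − 5^i for all 0 ≤ i ≤ j, where j ≥ 1.
Then x_{j+1} = 8x_j − 15x_{j−1} = 8·(3·3^j − 5^j) − 15·(3·3^{j−1} − 5^{j−1}) = 3·(8·3 − 15)3^{j−1} − (8·5 − 15)5^{j−1} = 27·3^{j−1} − 25·5^{j−1} = 3·3^{j+1} − 5^{j+1}.
Hence x_n = 3·3^n − 5^n for every n ≥ 0, by strong induction.

x_n = 3·3^n − 5^n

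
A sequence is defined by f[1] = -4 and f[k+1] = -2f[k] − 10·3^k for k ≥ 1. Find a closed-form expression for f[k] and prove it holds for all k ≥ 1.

Claim: f[k] = -(-2)^k − 2·3^k.

Base case: f[1] = -4, and -(-2)^1 − 2·3^1 = 2 − 6 = -4.
Assume f[j] = -(-2)^j − 2·3^j for some j ≥ 1.
Then f[j+1] = -2f[j] − 10·3^j = -2·(-(-2)^j − 2·3^j) − 10·3^j = -(-2)^{j+1} + 4·3^j − 10·3^j = -(-2)^{j+1} − 6·3^j = -(-2)^{j+1} − 2·3^{j+1}.
Hence f[k] = -(-2)^k − 2·3^k for every k ≥ 1, by induction.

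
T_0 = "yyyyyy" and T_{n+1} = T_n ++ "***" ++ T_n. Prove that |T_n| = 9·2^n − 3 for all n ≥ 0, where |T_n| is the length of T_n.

Base case: |T_0| = 6, and 9·2^0 − 3 = 6.
Assume |T_k| = 9·2^k − 3.
Then |T_{k+1}| = |T_k| + 3 + |T_k| = 2|T_k| + 3 = 2(9·2^k − 3) + 3 = 9·2^{k+1} − 6 + 3 = 9·2^{k+1} − 3.
This completes the inductive step, so |T_n| = 9·2^n − 3 for all n ≥ 0.

|T_n| = 9·2^n − 3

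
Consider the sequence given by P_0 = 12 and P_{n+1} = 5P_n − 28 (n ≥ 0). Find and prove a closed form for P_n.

Claim: P_n = 5^{n+1} + 7.

Base case: P_0 = 12, and 5^{0+1} + 7 = 5 + 7 = 12.
Assume P_m = 5^{m+1} + 7 for some m ≥ 0.
Then P_{m+1} = 5P_m − 28 = 5·(5^{m+1} + 7) − 28 = 5^{m+2} + 35 − 28 = 5^{m+2} + 7.
Hence P_n = 5^{n+1} + 7 for every n ≥ 0, by induction.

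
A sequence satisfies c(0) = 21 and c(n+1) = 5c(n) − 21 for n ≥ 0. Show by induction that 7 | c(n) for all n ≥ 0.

Base case: c(0) = 21 = 7·3, so 7 | c(0).
Assume 7 | c(k), so c(k) = 7t for some integer t.
Then c(k+1) = 5c(k) − 21 = 5·(7t) − 21 = 7(5t − 3), so 7 | c(k+1).
This completes the inductive step, so 7 | c(n) for all n ≥ 0.

7 | c(n)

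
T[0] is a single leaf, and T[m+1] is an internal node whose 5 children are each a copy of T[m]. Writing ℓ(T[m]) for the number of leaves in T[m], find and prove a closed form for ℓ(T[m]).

Claim: ℓ(T[m]) = 5^m.

Base case: ℓ(T[0]) = 1, and 5^0 = 1.
Assume ℓ(T[r]) = 5^r.
Then ℓ(T[r+1]) = 5·ℓ(T[r]) = 5·5^r = 5^{r+1}.
This completes the inductive step, so ℓ(T[m]) = 5^m for all m ≥ 0.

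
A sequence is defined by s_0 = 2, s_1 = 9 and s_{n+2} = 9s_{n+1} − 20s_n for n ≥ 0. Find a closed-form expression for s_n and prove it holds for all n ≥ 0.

Claim: s_n = 4^n + 5^n.

Base cases: s_0 = 2 and 4^0 + 5^0 = 2; s_1 = 9 and 4^1 + 5^1 = 9.
Assume s_j = 4^j + 5^j for all 0 ≤ j ≤ k, where k ≥ 1.
Then s_{k+1} = 9s_k − 20s_{k−1} = 9·(4^k + 5^k) − 20·(4^{k−1} + 5^{k−1}) = (9·4 − 20)4^{k−1} + (9·5 − 20)5^{k−1} = 16·4^{k−1} + 25·5^{k−1} = 4^{k+1} + 5^{k+1}.
Hence s_n = 4^n + 5^n for every n ≥ 0, by strong induction.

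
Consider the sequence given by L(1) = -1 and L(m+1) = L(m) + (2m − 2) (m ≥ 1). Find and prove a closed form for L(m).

Claim: L(m) = m^2 − 3m + 1.

Base case: L(1) = -1, and 1^2 − 3·1 + 1 = -1.
Assume L(k) = k^2 − 3k + 1.
Then L(k+1) = L(k) + (2k − 2) = (k^2 − 3k + 1) + (2k − 2) = k^2 − k − 1,
and (k+1)^2 − 3·(k+1) + 1 = k^2 − k − 1.
Hence L(m) = m^2 − 3m + 1 for every m ≥ 1, by induction.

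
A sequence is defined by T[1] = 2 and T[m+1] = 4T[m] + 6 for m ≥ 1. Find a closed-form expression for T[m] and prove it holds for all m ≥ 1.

Claim: T[m] = 4^m − 2.

Base case: T[1] = 2, and 4^1 − 2 = 4 − 2 = 2.
Assume T[k] = 4^k − 2 for some k ≥ 1.
Then T[k+1] = 4T[k] + 6 = 4·(4^k − 2) + 6 = 4^{k+1} − 8 + 6 = 4^{k+1} − 2.
This completes the inductive step, so T[m] = 4^m − 2 for all m ≥ 1.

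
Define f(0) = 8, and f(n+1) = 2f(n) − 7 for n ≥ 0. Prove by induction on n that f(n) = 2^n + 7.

Base case: f(0) = 8, and 2^0 + 7 = 1 + 7 = 8.
Assume f(m) = 2^m + 7 for some m ≥ 0.
Then f(m+1) = 2f(m) − 7 = 2·(2^m + 7) − 7 = 2^{m+1} + 14 − 7 = 2^{m+1} + 7.
Hence f(n) = 2^n + 7 for every n ≥ 0, by induction.

f(n) = 2^n + 7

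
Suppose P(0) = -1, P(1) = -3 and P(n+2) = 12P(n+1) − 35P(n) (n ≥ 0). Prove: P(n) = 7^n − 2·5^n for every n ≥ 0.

Base cases: P(0) = -1 and 7^0 − 2·5^0 = -1; P(1) = -3 and 7^1 − 2·5^1 = -3.
Assume P(j) = 7^j − 2·5^j for all 0 ≤ j ≤ m, where m ≥ 1.
Then P(m+1) = 12P(m) − 35P(m−1) = 12·(7^m − 2·5^m) − 35·(7^{m−1} − 2·5^{m−1}) = (12·7 − 35)7^{m−1} − 2·(12·5 − 35)5^{m−1} = 49·7^{m−1} − 50·5^{m−1} = 7^{m+1} − 2·5^{m+1}.
So the formula holds for m+1, and by strong induction P(n) = 7^n − 2·5^n for all n ≥ 0.

P(n) = 7^n − 2·5^n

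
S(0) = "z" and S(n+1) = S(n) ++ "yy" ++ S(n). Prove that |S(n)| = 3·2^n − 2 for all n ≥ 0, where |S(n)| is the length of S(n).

Base case: |S(0)| = 1, and 3·2^0 − 2 = 1.
Assume |S(r)| = 3·2^r − 2.
Then |S(r+1)| = |S(r)| + 2 + |S(r)| = 2|S(r)| + 2 = 2(3·2^r − 2) + 2 = 3·2^{r+1} − 4 + 2 = 3·2^{r+1} − 2.
Hence |S(n)| = 3·2^n − 2 for every n ≥ 0, by induction.

|S(n)| = 3·2^n − 2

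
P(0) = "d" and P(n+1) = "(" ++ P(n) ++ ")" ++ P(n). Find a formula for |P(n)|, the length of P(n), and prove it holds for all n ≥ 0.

Claim: |P(n)| = 3·2^n − 2.

Base case: |P(0)| = 1, and 3·2^0 − 2 = 1.
Assume |P(r)| = 3·2^r − 2.
Then |P(r+1)| = 1 + |P(r)| + 1 + |P(r)| = 2|P(r)| + 2 = 2(3·2^r − 2) + 2 = 3·2^{r+1} − 4 + 2 = 3·2^{r+1} − 2.
By induction, |P(n)| = 3·2^n − 2 for all n ≥ 0.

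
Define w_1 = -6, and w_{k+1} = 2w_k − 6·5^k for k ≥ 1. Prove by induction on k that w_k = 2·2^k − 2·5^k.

Base case: w_1 = -6, and 2·2^1 − 2·5^1 = 4 − 10 = -6.
Assume w_m = 2·2^m − 2·5^m for some m ≥ 1.
Then w_{m+1} = 2w_m − 6·5^m = 2·(2·2^m − 2·5^m) − 6·5^m = 2·2^{m+1} − 4·5^m − 6·5^m = 2·2^{m+1} − 10·5^m = 2·2^{m+1} − 2·5^{m+1}.
This completes the inductive step, so w_k = 2·2^k − 2·5^k for all k ≥ 1.

w_k = 2·2^k − 2·5^k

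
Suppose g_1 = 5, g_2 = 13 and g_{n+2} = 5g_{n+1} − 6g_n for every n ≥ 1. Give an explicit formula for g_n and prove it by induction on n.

Claim: g_n = 3^n + 2^n.

Base cases: g_1 = 5 and 3^1 + 2^1 = 5; g_2 = 13 and 3^2 + 2^2 = 13.
Assume g_i = 3^i + 2^i for all 1 ≤ i ≤ j, where j ≥ 2.
Then g_{j+1} = 5g_j − 6g_{j−1} = 5·(3^j + 2^j) − 6·(3^{j−1} + 2^{j−1}) = (5·3 − 6)3^{j−1} + (5·2 − 6)2^{j−1} = 9·3^{j−1} + 4·2^{j−1} = 3^{j+1} + 2^{j+1}.
So the formula holds for j+1, and by strong induction g_n = 3^n + 2^n for all n ≥ 1.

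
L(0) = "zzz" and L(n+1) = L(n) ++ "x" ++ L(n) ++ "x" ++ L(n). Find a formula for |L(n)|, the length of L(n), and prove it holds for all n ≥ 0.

Claim: |L(n)| = 4·3^n − 1.

Base case: |L(0)| = 3, and 4·3^0 − 1 = 3.
Assume |L(k)| = 4·3^k − 1.
Then |L(k+1)| = 3|L(k)| + 2 = 3(4·3^k − 1) + 2 = 4·3^{k+1} − 3 + 2 = 4·3^{k+1} − 1.
This completes the inductive step, so |L(n)| = 4·3^n − 1 for all n ≥ 0.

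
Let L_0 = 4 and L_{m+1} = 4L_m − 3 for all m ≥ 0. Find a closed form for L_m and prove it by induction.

Claim: L_m = 3·4^m + 1.

Base case: L_0 = 4, and 3·4^0 + 1 = 3 + 1 = 4.
Assume L_k = 3·4^k + 1 for some k ≥ 0.
Then L_{k+1} = 4L_k − 3 = 4·(3·4^k + 1) − 3 = 12·4^k + 4 − 3 = 3·4^{k+1} + 1.
Hence L_m = 3·4^m + 1 for every m ≥ 0, by induction.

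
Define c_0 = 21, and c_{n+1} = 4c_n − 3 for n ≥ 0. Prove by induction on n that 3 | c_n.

Base case: c_0 = 21 = 3·7, so 3 | c_0.
Assume 3 | c_r, so c_r = 3t for some integer t.
Then c_{r+1} = 4c_r − 3 = 4·(3t) − 3 = 3(4t − 1), so 3 | c_{r+1}.
By induction, 3 | c_n for all n ≥ 0.

3 | c_n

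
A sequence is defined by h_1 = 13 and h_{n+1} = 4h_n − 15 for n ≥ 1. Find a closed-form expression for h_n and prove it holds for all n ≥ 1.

Claim: h_n = 2·4^n + 5.

Base case: h_1 = 13, and 2·4^1 + 5 = 8 + 5 = 13.
Assume h_k = 2·4^k + 5 for some k ≥ 1.
Then h_{k+1} = 4h_k − 15 = 4·(2·4^k + 5) − 15 = 8·4^k + 20 − 15 = 2·4^{k+1} + 5.
Hence h_n = 2·4^n + 5 for every n ≥ 1, by induction.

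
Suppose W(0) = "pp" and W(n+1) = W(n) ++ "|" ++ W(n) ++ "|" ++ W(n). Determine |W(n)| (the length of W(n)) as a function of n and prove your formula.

Claim: |W(n)| = 3^{n+1} − 1.

Base case: |W(0)| = 2, and 3^{0+1} − 1 = 2.
Assume |W(k)| = 3^{k+1} − 1.
Then |W(k+1)| = 3|W(k)| + 2 = 3(3^{k+1} − 1) + 2 = 3^{k+2} − 3 + 2 = 3^{k+2} − 1.
This completes the inductive step, so |W(n)| = 3^{n+1} − 1 for all n ≥ 0.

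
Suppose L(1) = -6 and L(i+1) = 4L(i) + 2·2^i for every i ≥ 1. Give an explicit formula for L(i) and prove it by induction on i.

Claim: L(i) = -4^i − 2^i.

Base case: L(1) = -6, and -4^1 − 2^1 = -4 − 2 = -6.
Assume L(k) = -4^k − 2^k for some k ≥ 1.
Then L(k+1) = 4L(k) + 2·2^k = 4·(-4^k − 2^k) + 2·2^k = -4^{k+1} − 4·2^k + 2·2^k = -4^{k+1} − 2·2^k = -4^{k+1} − 2^{k+1}.
Hence L(i) = -4^i − 2^i for every i ≥ 1, by induction.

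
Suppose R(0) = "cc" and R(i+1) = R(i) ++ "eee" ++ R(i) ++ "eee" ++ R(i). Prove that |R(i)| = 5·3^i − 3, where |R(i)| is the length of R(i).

Base case: |R(0)| = 2, and 5·3^0 − 3 = 2.
Assume |R(m)| = 5·3^m − 3.
Then |R(m+1)| = 3|R(m)| + 6 = 3(5·3^m − 3) + 6 = 5·3^{m+1} − 9 + 6 = 5·3^{m+1} − 3.
Hence |R(i)| = 5·3^i − 3 for every i ≥ 0, by induction.

|R(i)| = 5·3^i − 3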